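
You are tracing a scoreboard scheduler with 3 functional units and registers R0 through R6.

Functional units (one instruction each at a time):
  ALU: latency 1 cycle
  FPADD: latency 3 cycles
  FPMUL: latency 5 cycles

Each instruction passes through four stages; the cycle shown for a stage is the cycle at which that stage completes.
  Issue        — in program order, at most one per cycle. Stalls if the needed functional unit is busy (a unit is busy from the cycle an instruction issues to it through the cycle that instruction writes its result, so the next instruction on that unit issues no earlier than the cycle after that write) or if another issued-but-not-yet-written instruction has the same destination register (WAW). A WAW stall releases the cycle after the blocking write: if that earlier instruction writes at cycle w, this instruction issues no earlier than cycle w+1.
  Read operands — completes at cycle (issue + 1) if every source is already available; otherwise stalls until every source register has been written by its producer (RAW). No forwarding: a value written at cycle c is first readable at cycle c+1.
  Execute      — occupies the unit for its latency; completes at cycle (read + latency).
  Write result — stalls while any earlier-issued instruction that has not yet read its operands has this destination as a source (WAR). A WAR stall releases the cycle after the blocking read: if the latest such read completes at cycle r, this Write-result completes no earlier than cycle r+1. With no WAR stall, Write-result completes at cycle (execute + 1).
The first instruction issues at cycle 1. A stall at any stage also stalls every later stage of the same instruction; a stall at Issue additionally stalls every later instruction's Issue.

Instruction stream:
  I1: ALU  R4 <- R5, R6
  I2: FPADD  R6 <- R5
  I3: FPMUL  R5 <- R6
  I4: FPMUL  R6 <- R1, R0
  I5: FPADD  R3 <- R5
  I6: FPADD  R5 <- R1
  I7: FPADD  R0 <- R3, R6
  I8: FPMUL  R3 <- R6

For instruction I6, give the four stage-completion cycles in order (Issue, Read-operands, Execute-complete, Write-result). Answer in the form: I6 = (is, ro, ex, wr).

I1  is:1  ro:2  ex:3  wr:4
I2  is:2  ro:3  ex:6  wr:7
I3  is:3  ro:8  ex:13  wr:14  — RAW R6: wait I2 write@7
I4  is:15  ro:16  ex:21  wr:22  — struct: FPMUL busy until I3 writes@14
I5  is:16  ro:17  ex:20  wr:21
I6  is:22  ro:23  ex:26  wr:27  — struct: FPADD busy until I5 writes@21
I7  is:28  ro:29  ex:32  wr:33  — struct: FPADD busy until I6 writes@27
I8  is:29  ro:30  ex:35  wr:36

I6 = (22, 23, 26, 27)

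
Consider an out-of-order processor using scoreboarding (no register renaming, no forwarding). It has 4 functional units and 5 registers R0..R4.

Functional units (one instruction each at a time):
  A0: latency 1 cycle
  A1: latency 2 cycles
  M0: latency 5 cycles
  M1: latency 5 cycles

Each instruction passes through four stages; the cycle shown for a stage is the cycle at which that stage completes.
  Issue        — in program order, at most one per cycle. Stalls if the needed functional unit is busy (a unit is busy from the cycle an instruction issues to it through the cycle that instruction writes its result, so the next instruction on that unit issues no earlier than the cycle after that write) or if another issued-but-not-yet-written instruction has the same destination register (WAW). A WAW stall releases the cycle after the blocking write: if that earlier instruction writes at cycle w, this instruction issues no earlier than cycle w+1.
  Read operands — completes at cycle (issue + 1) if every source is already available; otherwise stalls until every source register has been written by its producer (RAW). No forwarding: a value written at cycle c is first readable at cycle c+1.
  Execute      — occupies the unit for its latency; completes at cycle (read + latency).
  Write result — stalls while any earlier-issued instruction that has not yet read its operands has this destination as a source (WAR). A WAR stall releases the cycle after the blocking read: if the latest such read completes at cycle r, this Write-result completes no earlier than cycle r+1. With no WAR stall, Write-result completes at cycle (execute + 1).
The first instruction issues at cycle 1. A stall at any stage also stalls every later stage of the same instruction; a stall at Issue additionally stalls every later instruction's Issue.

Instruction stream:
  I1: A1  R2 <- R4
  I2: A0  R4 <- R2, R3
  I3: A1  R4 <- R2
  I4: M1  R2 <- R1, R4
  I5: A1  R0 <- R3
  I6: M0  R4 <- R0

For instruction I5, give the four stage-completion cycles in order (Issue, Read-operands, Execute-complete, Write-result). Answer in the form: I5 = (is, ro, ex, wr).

I5 = (14, 15, 17, 18)

1) issue 1, read 2, done 4, write 5
2) issue 2, read 6, done 7, write 8  <RAW R2: wait I1 write@5>
3) issue 9, read 10, done 12, write 13  <WAW R4: wait I2 write@8>
4) issue 10, read 14, done 19, write 20  <RAW R4: wait I3 write@13>
5) issue 14, read 15, done 17, write 18  <struct: A1 busy until I3 writes@13>
6) issue 15, read 19, done 24, write 25  <RAW R0: wait I5 write@18>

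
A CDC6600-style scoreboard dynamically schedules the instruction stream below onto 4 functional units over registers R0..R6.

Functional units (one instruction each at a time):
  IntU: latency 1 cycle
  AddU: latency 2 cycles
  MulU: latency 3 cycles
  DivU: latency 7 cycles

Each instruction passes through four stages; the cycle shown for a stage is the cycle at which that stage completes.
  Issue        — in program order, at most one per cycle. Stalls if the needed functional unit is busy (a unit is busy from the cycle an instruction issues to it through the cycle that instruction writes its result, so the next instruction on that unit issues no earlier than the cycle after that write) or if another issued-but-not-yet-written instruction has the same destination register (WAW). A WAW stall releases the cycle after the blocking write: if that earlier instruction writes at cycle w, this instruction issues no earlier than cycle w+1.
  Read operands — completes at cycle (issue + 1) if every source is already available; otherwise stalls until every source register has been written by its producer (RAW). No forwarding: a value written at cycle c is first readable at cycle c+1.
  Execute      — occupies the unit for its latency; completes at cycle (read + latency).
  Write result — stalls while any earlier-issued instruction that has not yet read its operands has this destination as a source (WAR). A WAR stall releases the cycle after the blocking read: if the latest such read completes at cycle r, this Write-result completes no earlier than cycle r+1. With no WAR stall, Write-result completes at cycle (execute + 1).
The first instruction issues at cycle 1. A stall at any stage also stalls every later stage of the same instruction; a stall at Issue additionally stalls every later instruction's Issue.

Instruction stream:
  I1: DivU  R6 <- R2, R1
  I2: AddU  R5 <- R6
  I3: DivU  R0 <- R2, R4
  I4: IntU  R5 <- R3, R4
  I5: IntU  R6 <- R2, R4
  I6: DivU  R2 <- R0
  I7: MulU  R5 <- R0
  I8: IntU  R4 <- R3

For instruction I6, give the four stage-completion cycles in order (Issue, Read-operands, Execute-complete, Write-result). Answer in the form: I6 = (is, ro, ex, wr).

I6 = (21, 22, 29, 30)

[1] I1 dispatched to DivU
[2] I1 operands ready, I2 dispatched to AddU
[9] I1 complete
[10] R6←I1
[11] I2 operands ready, I3 dispatched to DivU
[12] I3 operands ready
[13] I2 complete
[14] R5←I2
[15] I4 dispatched to IntU
[16] I4 operands ready
[17] I4 complete
[18] R5←I4
[19] I3 complete, I5 dispatched to IntU
[20] R0←I3, I5 operands ready
[21] I5 complete, I6 dispatched to DivU
[22] R6←I5, I6 operands ready, I7 dispatched to MulU
[23] I7 operands ready, I8 dispatched to IntU
[24] I8 operands ready
[25] I8 complete
[26] I7 complete, R4←I8
[27] R5←I7
[29] I6 complete
[30] R2←I6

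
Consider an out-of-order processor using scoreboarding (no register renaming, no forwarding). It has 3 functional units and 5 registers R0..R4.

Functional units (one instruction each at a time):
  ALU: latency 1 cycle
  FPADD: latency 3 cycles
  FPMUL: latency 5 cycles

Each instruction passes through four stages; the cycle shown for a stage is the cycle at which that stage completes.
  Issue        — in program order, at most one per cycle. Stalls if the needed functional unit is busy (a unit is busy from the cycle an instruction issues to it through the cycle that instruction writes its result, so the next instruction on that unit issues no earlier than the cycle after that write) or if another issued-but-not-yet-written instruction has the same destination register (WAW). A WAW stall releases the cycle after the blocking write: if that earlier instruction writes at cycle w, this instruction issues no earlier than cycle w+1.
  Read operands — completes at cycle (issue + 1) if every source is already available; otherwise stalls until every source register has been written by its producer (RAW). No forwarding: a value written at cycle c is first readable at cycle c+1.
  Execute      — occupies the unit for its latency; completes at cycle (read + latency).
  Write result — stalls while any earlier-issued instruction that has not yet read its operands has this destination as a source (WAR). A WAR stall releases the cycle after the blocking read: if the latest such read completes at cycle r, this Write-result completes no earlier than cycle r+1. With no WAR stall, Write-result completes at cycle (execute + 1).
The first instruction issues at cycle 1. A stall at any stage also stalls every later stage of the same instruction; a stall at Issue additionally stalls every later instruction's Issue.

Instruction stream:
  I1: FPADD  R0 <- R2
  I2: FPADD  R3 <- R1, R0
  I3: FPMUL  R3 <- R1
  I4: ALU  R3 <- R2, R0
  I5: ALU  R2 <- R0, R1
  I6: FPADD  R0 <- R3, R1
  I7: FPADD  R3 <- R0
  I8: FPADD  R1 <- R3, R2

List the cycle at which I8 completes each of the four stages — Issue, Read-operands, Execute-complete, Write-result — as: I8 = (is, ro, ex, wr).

I1 -> (1, 2, 5, 6)
I2 -> (7, 8, 11, 12)  // struct: FPADD busy until I1 writes@6
I3 -> (13, 14, 19, 20)  // WAW R3: wait I2 write@12
I4 -> (21, 22, 23, 24)  // WAW R3: wait I3 write@20
I5 -> (25, 26, 27, 28)  // struct: ALU busy until I4 writes@24
I6 -> (26, 27, 30, 31)
I7 -> (32, 33, 36, 37)  // struct: FPADD busy until I6 writes@31
I8 -> (38, 39, 42, 43)  // struct: FPADD busy until I7 writes@37

I8 = (38, 39, 42, 43)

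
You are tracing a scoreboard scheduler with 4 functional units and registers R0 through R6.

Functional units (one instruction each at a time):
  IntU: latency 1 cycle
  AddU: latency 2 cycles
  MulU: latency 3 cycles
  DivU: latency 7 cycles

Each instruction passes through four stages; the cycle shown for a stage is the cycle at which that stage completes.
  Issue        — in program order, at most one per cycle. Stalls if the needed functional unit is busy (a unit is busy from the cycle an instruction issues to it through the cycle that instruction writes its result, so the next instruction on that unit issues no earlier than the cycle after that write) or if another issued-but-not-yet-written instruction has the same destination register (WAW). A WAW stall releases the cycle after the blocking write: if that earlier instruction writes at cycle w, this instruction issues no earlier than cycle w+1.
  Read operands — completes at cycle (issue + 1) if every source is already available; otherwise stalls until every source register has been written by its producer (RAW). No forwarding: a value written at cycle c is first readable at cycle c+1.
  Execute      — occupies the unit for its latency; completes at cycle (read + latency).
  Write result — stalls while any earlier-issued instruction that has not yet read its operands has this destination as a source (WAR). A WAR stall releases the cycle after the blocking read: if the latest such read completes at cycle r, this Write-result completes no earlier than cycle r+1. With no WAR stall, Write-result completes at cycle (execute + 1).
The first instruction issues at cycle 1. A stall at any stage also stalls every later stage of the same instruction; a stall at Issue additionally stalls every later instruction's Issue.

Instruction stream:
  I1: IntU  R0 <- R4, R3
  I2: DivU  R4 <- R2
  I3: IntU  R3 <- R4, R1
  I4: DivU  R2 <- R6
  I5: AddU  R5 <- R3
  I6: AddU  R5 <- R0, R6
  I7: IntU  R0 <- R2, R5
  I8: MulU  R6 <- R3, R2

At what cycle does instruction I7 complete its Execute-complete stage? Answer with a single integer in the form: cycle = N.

[I1] 1/2/3/4
[I2] 2/3/10/11
[I3] 5/12/13/14  (struct: IntU busy until I1 writes@4; RAW R4: wait I2 write@11)
[I4] 12/13/20/21  (struct: DivU busy until I2 writes@11)
[I5] 13/15/17/18  (RAW R3: wait I3 write@14)
[I6] 19/20/22/23  (struct: AddU busy until I5 writes@18)
[I7] 20/24/25/26  (RAW R5: wait I6 write@23)
[I8] 21/22/25/26

cycle = 25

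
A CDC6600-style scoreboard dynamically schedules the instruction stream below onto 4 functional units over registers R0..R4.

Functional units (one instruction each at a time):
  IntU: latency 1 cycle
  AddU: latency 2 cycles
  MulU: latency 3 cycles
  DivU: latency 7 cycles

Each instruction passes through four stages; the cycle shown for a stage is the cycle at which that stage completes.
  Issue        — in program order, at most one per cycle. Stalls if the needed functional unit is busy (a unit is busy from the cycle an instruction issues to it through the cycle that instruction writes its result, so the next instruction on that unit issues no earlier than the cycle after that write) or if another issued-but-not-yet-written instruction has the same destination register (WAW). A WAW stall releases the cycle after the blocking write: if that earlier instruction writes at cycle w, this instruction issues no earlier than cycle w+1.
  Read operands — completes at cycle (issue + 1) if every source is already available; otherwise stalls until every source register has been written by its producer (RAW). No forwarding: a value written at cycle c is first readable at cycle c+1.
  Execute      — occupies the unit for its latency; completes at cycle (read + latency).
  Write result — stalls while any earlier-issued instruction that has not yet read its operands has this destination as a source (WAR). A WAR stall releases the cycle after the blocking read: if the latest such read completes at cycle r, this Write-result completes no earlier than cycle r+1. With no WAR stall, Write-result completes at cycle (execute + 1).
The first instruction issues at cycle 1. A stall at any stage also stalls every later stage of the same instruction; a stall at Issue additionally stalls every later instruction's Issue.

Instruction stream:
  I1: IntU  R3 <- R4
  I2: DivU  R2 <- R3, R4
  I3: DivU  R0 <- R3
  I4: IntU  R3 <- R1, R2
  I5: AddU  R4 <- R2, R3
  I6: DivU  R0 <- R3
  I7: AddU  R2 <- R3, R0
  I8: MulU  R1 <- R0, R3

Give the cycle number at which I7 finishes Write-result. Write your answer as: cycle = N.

cycle = 37

cycle 1: I1→IntU
cycle 2: I1 RO · I2→DivU
cycle 3: I1 EX
cycle 4: I1 WR R3
cycle 5: I2 RO
cycle 12: I2 EX
cycle 13: I2 WR R2
cycle 14: I3→DivU
cycle 15: I3 RO · I4→IntU
cycle 16: I4 RO · I5→AddU
cycle 17: I4 EX
cycle 18: I4 WR R3
cycle 19: I5 RO
cycle 21: I5 EX
cycle 22: I3 EX · I5 WR R4
cycle 23: I3 WR R0
cycle 24: I6→DivU
cycle 25: I6 RO · I7→AddU
cycle 26: I8→MulU
cycle 32: I6 EX
cycle 33: I6 WR R0
cycle 34: I7 RO · I8 RO
cycle 36: I7 EX
cycle 37: I7 WR R2 · I8 EX
cycle 38: I8 WR R1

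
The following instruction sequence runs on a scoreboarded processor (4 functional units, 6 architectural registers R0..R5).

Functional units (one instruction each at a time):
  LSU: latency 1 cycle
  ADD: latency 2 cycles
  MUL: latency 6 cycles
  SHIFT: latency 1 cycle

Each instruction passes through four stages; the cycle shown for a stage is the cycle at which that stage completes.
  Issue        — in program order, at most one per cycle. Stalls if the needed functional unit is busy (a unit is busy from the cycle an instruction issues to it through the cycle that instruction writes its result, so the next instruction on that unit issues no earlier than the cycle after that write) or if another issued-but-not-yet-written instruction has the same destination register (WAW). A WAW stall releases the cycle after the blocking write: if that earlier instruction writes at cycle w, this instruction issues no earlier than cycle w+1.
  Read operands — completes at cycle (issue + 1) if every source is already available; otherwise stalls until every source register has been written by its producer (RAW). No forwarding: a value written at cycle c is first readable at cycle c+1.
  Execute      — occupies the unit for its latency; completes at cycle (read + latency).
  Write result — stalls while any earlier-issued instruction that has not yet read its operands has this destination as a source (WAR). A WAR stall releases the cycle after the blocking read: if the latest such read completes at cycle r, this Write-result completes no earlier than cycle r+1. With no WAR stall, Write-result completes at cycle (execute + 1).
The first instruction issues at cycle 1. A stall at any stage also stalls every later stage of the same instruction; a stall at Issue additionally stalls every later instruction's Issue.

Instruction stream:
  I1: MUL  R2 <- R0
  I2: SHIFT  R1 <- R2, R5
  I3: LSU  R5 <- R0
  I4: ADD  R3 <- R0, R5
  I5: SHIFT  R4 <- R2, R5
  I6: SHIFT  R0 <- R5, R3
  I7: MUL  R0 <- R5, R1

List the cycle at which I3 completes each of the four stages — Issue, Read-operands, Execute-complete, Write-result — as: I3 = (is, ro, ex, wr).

I3 = (3, 4, 5, 11)

I1: IS=1 RO=2 EX=8 WR=9
I2: IS=2 RO=10 EX=11 WR=12  [RAW R2: wait I1 write@9]
I3: IS=3 RO=4 EX=5 WR=11  [WAR R5: wait I2 read@10]
I4: IS=4 RO=12 EX=14 WR=15  [RAW R5: wait I3 write@11]
I5: IS=13 RO=14 EX=15 WR=16  [struct: SHIFT busy until I2 writes@12]
I6: IS=17 RO=18 EX=19 WR=20  [struct: SHIFT busy until I5 writes@16]
I7: IS=21 RO=22 EX=28 WR=29  [WAW R0: wait I6 write@20]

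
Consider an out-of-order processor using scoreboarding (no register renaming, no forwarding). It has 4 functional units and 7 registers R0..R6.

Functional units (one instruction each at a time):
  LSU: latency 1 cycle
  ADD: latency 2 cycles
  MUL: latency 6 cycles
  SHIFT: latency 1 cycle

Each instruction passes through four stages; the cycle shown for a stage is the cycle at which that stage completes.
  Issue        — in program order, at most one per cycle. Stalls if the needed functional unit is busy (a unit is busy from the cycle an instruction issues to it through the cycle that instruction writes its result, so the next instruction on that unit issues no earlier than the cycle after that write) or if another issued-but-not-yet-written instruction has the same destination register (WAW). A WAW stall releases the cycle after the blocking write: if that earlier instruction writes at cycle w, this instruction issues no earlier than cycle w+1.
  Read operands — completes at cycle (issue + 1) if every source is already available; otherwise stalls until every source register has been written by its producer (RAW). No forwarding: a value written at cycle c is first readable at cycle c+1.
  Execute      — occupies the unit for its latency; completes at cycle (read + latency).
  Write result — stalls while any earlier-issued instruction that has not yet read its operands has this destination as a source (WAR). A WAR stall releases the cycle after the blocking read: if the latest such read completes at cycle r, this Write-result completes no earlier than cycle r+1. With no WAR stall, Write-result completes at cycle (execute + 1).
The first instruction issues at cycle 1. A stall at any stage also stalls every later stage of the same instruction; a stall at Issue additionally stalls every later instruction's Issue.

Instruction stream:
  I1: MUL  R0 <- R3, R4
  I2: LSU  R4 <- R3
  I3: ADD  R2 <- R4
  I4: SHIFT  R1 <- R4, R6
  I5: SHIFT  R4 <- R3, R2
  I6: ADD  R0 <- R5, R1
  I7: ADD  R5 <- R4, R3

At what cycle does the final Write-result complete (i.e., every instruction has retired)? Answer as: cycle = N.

cycle 1: issue I1 (MUL)
cycle 2: I1 read-ops · issue I2 (LSU)
cycle 3: I2 read-ops · issue I3 (ADD)
cycle 4: I2 finished on LSU · issue I4 (SHIFT)
cycle 5: I2→R4
cycle 6: I3 read-ops · I4 read-ops
cycle 7: I4 finished on SHIFT
cycle 8: I1 finished on MUL · I3 finished on ADD · I4→R1
cycle 9: I1→R0 · I3→R2 · issue I5 (SHIFT)
cycle 10: I5 read-ops · issue I6 (ADD)
cycle 11: I5 finished on SHIFT · I6 read-ops
cycle 12: I5→R4
cycle 13: I6 finished on ADD
cycle 14: I6→R0
cycle 15: issue I7 (ADD)
cycle 16: I7 read-ops
cycle 18: I7 finished on ADD
cycle 19: I7→R5

cycle = 19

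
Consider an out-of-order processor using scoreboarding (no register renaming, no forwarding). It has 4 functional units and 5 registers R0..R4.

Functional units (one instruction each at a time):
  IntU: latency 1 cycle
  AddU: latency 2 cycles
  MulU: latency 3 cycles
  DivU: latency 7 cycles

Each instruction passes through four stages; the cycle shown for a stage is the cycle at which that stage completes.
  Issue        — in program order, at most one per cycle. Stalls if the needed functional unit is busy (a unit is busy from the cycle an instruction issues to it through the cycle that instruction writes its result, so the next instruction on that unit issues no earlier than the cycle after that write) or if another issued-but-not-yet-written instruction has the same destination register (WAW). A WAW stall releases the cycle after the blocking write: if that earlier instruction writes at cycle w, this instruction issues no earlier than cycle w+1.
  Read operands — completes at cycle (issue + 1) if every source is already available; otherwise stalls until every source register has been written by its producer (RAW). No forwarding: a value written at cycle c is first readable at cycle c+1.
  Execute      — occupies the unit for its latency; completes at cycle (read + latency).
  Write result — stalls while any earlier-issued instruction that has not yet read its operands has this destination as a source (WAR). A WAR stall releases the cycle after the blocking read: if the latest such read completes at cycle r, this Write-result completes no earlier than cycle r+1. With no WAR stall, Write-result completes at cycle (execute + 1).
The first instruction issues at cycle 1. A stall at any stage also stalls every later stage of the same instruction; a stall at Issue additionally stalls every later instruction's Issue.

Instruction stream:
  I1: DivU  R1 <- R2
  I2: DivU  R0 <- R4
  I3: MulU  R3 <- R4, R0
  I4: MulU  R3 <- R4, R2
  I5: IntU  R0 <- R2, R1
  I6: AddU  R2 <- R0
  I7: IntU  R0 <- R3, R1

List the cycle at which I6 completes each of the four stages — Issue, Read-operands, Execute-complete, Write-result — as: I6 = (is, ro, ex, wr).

t=1  I1 issues→DivU
t=2  I1 reads
t=9  I1 exec-done
t=10  I1 writes R1
t=11  I2 issues→DivU
t=12  I2 reads, I3 issues→MulU
t=19  I2 exec-done
t=20  I2 writes R0
t=21  I3 reads
t=24  I3 exec-done
t=25  I3 writes R3
t=26  I4 issues→MulU
t=27  I4 reads, I5 issues→IntU
t=28  I5 reads, I6 issues→AddU
t=29  I5 exec-done
t=30  I4 exec-done, I5 writes R0
t=31  I4 writes R3, I6 reads, I7 issues→IntU
t=32  I7 reads
t=33  I6 exec-done, I7 exec-done
t=34  I6 writes R2, I7 writes R0

I6 = (28, 31, 33, 34)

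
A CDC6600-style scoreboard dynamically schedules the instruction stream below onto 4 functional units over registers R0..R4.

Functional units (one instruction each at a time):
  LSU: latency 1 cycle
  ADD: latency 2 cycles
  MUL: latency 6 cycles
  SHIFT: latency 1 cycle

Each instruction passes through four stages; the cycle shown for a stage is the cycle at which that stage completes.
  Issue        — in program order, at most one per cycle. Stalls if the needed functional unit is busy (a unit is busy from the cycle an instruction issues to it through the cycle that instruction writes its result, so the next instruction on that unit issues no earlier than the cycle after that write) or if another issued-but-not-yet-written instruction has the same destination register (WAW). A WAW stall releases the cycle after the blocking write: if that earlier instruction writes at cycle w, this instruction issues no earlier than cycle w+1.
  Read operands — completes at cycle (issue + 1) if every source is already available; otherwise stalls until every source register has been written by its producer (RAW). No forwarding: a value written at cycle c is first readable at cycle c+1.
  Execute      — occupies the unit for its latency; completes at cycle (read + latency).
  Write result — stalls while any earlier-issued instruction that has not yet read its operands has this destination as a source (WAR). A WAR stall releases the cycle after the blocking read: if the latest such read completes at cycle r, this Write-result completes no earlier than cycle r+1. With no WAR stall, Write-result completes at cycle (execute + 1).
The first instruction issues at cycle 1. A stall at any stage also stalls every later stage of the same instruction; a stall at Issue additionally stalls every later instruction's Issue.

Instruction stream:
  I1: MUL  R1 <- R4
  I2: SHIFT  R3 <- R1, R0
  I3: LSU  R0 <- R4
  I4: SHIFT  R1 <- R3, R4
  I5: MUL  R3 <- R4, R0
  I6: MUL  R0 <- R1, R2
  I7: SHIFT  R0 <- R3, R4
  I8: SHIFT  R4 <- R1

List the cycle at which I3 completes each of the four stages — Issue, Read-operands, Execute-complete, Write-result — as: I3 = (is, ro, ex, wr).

I3 = (3, 4, 5, 11)

[I1] 1/2/8/9
[I2] 2/10/11/12  (RAW R1: wait I1 write@9)
[I3] 3/4/5/11  (WAR R0: wait I2 read@10)
[I4] 13/14/15/16  (struct: SHIFT busy until I2 writes@12)
[I5] 14/15/21/22
[I6] 23/24/30/31  (struct: MUL busy until I5 writes@22)
[I7] 32/33/34/35  (WAW R0: wait I6 write@31)
[I8] 36/37/38/39  (struct: SHIFT busy until I7 writes@35)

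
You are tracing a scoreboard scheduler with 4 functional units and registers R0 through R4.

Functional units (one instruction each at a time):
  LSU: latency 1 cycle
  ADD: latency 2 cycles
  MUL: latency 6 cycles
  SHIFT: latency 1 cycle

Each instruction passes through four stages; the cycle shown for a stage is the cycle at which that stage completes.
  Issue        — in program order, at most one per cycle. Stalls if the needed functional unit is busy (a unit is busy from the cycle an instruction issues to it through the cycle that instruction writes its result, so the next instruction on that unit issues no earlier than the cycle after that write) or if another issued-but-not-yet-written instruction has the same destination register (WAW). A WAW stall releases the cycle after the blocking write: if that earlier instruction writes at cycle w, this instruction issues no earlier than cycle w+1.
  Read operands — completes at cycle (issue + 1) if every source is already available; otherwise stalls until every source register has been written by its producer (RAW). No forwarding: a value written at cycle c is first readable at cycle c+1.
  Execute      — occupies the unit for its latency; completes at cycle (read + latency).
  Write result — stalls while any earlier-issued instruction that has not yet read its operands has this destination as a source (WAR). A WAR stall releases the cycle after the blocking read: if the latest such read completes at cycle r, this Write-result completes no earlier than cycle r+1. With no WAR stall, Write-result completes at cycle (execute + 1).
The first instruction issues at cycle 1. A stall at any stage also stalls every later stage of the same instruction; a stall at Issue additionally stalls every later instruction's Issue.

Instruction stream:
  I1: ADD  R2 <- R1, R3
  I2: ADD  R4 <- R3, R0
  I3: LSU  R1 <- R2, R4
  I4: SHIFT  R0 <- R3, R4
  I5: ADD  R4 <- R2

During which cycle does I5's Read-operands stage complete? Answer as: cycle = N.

t=1  I1 dispatched to ADD
t=2  I1 operands ready
t=4  I1 complete
t=5  R2←I1
t=6  I2 dispatched to ADD
t=7  I2 operands ready | I3 dispatched to LSU
t=8  I4 dispatched to SHIFT
t=9  I2 complete
t=10  R4←I2
t=11  I3 operands ready | I4 operands ready | I5 dispatched to ADD
t=12  I3 complete | I4 complete | I5 operands ready
t=13  R1←I3 | R0←I4
t=14  I5 complete
t=15  R4←I5

cycle = 12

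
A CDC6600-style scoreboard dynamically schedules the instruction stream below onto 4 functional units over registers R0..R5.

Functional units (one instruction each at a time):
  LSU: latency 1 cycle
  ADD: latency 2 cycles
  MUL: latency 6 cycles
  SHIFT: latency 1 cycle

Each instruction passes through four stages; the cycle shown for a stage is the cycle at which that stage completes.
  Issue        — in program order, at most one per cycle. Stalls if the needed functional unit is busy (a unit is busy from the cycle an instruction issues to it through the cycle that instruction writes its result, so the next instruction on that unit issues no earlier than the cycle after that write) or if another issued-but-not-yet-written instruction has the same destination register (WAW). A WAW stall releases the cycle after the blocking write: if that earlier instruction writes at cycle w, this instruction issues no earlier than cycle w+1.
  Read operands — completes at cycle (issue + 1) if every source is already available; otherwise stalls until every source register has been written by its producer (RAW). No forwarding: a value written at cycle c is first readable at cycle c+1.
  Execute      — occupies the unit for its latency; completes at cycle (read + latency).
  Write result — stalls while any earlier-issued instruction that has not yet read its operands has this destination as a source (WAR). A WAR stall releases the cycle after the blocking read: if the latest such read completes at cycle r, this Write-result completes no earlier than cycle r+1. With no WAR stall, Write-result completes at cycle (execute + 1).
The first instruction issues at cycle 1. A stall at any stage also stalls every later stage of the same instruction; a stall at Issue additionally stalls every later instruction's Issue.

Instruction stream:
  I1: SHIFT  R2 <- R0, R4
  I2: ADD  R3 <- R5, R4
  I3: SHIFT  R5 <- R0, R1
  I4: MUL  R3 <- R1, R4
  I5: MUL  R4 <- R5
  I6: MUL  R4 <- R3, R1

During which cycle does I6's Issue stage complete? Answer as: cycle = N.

cycle = 25

[I1] 1/2/3/4
[I2] 2/3/5/6
[I3] 5/6/7/8  (struct: SHIFT busy until I1 writes@4)
[I4] 7/8/14/15  (WAW R3: wait I2 write@6)
[I5] 16/17/23/24  (struct: MUL busy until I4 writes@15)
[I6] 25/26/32/33  (struct: MUL busy until I5 writes@24)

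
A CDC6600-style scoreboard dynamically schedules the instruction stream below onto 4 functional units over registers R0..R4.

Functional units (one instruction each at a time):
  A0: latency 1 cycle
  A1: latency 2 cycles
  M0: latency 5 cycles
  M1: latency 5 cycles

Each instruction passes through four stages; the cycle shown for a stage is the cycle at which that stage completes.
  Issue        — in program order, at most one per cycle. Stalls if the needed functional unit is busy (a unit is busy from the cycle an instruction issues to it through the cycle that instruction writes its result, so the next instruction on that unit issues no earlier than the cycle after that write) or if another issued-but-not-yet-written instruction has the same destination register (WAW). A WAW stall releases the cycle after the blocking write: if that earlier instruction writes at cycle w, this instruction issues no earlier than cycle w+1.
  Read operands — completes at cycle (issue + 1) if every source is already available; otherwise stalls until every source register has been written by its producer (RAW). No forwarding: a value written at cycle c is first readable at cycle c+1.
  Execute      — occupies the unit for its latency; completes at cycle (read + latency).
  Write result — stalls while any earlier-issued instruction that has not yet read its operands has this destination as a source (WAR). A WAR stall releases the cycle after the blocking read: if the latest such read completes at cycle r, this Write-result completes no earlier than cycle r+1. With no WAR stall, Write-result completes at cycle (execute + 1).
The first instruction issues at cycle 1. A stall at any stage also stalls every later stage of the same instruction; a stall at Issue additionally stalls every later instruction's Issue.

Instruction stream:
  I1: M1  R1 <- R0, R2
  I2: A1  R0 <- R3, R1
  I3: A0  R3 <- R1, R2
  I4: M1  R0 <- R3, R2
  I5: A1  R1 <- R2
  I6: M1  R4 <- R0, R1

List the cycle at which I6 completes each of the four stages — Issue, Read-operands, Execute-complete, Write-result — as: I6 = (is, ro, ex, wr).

I6 = (21, 22, 27, 28)

[1] I1 dispatched to M1
[2] I1 operands ready, I2 dispatched to A1
[3] I3 dispatched to A0
[7] I1 complete
[8] R1←I1
[9] I2 operands ready, I3 operands ready
[10] I3 complete
[11] I2 complete, R3←I3
[12] R0←I2
[13] I4 dispatched to M1
[14] I4 operands ready, I5 dispatched to A1
[15] I5 operands ready
[17] I5 complete
[18] R1←I5
[19] I4 complete
[20] R0←I4
[21] I6 dispatched to M1
[22] I6 operands ready
[27] I6 complete
[28] R4←I6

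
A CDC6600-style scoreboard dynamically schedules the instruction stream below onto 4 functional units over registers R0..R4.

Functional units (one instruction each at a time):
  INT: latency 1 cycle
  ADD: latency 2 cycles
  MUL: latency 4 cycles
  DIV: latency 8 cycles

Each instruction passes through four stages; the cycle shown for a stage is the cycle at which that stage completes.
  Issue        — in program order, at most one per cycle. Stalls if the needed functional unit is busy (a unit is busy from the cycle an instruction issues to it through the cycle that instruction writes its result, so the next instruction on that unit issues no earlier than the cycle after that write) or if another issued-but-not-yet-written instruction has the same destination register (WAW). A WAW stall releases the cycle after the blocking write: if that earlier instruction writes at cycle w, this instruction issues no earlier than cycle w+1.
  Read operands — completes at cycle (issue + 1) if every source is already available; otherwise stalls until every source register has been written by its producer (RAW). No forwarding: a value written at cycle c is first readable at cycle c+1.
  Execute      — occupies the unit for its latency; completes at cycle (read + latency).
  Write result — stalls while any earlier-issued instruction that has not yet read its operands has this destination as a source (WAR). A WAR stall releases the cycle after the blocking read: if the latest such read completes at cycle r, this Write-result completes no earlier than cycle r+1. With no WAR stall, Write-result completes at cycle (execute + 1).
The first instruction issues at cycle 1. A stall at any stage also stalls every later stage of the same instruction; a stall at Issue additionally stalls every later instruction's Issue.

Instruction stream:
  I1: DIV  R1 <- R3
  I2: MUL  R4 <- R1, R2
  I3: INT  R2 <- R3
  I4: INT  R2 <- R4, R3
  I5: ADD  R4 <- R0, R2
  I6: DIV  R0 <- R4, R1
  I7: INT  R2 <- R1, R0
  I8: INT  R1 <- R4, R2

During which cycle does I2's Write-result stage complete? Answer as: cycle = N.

t=1  I1 dispatched to DIV
t=2  I1 operands ready; I2 dispatched to MUL
t=3  I3 dispatched to INT
t=4  I3 operands ready
t=5  I3 complete
t=10  I1 complete
t=11  R1←I1
t=12  I2 operands ready
t=13  R2←I3
t=14  I4 dispatched to INT
t=16  I2 complete
t=17  R4←I2
t=18  I4 operands ready; I5 dispatched to ADD
t=19  I4 complete; I6 dispatched to DIV
t=20  R2←I4
t=21  I5 operands ready; I7 dispatched to INT
t=23  I5 complete
t=24  R4←I5
t=25  I6 operands ready
t=33  I6 complete
t=34  R0←I6
t=35  I7 operands ready
t=36  I7 complete
t=37  R2←I7
t=38  I8 dispatched to INT
t=39  I8 operands ready
t=40  I8 complete
t=41  R1←I8

cycle = 17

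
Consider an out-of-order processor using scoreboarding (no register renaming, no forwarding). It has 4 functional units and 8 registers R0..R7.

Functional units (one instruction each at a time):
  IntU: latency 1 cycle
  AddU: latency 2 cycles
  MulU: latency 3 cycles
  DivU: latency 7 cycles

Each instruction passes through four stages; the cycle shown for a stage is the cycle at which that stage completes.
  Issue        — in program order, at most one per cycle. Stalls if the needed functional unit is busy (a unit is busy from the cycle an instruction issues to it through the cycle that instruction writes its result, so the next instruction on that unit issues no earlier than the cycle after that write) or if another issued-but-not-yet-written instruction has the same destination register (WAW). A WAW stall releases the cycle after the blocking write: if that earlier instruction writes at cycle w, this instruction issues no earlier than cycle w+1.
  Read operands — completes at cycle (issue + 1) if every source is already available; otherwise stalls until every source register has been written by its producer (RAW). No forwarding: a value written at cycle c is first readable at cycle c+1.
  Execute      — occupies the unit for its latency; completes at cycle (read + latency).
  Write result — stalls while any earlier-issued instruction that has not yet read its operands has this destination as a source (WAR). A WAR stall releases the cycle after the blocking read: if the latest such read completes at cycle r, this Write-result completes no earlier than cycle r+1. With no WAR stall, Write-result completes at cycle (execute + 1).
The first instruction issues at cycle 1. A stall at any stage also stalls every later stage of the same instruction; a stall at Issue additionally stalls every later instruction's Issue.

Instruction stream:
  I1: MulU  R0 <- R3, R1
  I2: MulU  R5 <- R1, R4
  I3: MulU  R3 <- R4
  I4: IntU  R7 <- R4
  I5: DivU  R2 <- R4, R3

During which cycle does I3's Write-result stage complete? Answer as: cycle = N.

cycle = 18

1) issue 1, read 2, done 5, write 6
2) issue 7, read 8, done 11, write 12  <struct: MulU busy until I1 writes@6>
3) issue 13, read 14, done 17, write 18  <struct: MulU busy until I2 writes@12>
4) issue 14, read 15, done 16, write 17
5) issue 15, read 19, done 26, write 27  <RAW R3: wait I3 write@18>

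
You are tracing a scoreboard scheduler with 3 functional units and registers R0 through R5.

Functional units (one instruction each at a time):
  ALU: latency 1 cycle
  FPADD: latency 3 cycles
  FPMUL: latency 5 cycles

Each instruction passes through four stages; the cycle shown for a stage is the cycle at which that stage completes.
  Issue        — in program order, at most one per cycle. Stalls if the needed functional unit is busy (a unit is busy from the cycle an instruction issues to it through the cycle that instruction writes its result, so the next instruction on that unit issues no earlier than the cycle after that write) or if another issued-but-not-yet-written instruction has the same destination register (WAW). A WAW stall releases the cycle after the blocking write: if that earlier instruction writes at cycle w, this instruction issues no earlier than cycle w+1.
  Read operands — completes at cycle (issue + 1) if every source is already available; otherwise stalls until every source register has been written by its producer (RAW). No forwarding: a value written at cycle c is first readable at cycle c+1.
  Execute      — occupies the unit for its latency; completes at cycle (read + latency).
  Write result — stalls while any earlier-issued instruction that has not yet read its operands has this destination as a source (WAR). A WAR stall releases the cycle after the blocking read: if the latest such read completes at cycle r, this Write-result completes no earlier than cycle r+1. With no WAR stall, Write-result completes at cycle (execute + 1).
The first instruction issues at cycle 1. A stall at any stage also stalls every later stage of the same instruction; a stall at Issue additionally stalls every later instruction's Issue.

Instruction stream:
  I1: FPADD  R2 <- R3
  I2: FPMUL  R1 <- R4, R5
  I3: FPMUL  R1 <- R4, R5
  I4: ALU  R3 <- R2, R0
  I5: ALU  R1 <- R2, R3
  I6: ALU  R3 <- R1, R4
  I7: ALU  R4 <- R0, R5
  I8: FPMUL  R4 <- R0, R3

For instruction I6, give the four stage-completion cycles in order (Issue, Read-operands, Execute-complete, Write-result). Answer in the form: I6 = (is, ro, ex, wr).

I6 = (22, 23, 24, 25)

c1: I1 issues→FPADD
c2: I1 reads; I2 issues→FPMUL
c3: I2 reads
c5: I1 exec-done
c6: I1 writes R2
c8: I2 exec-done
c9: I2 writes R1
c10: I3 issues→FPMUL
c11: I3 reads; I4 issues→ALU
c12: I4 reads
c13: I4 exec-done
c14: I4 writes R3
c16: I3 exec-done
c17: I3 writes R1
c18: I5 issues→ALU
c19: I5 reads
c20: I5 exec-done
c21: I5 writes R1
c22: I6 issues→ALU
c23: I6 reads
c24: I6 exec-done
c25: I6 writes R3
c26: I7 issues→ALU
c27: I7 reads
c28: I7 exec-done
c29: I7 writes R4
c30: I8 issues→FPMUL
c31: I8 reads
c36: I8 exec-done
c37: I8 writes R4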